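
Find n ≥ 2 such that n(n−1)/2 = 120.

n(n−1)/2 = 120 ⇒ n(n−1) = 240. Since 16·15 = 240, n = 16.

16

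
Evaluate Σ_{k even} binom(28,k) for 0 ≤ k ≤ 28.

Half of (1+1)^28 + (1−1)^28 gives the even-index sum: 2^27 = 134217728.

134217728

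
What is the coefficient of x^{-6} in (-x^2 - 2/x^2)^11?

-42240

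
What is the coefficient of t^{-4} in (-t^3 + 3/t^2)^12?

General term: C(12,j)·(-t^3)^j·(3/t^2)^(12-j), with t-exponent 3j − 2(12−j) = 5j − 24.
Set 5j − 24 = -4: j = 4.
C(12,4) = 495; (-1)^4 = 1; 3^8 = 6561.
Coefficient = 495 · 1 · 6561 = 3247695.

3247695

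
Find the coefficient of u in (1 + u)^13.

The general term is C(13,j)·(1)^j·(u)^(13-j); the u^1 term has j = 12.
C(13,12) = 13.
Coefficient = C(13,12) = 13.

13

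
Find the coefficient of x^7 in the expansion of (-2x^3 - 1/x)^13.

-41184

General term: C(13,j)·(-2x^3)^j·(-1/x)^(13-j), with x-exponent 3j − 1(13−j) = 4j − 13.
Set 4j − 13 = 7: j = 5.
C(13,5) = 1287; (-2)^5 = -32; (-1)^8 = 1.
Coefficient = 1287 · (-32) · 1 = -41184.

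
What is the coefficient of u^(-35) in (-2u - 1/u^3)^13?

General term: C(13,j)·(-2u)^j·(-1/u^3)^(13-j), with u-exponent 1j − 3(13−j) = 4j − 39.
Set 4j − 39 = -35: j = 1.
C(13,1) = 13; (-2)^1 = -2; (-1)^12 = 1.
Coefficient = 13 · (-2) · 1 = -26.

-26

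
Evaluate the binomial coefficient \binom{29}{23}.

475020

C(29,23) = C(29,6) by symmetry.
C(29,6) = (29·28·27·26·25·24) / 6! = 342014400 / 720 = 475020.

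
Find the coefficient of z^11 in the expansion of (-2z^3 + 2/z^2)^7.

General term: C(7,j)·(-2z^3)^j·(2/z^2)^(7-j), with z-exponent 3j − 2(7−j) = 5j − 14.
Set 5j − 14 = 11: j = 5.
C(7,5) = 21; (-2)^5 = -32; 2^2 = 4.
Coefficient = 21 · (-32) · 4 = -2688.

-2688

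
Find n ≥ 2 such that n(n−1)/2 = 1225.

50

n(n−1)/2 = 1225 ⇒ n(n−1) = 2450. Since 50·49 = 2450, n = 50.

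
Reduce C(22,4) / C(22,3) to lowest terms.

19/4

C(n,k+1)/C(n,k) = (n−k)/(k+1) = (22−3)/(3+1) = 19/4.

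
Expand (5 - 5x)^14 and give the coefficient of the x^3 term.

-2221679687500

The general term is C(14,j)·(5)^j·(-5x)^(14-j); the x^3 term has j = 11.
C(14,11) = 364.
Coefficient = C(14,11) · 5^11 · (-5)^3 = 364 · 48828125 · (-125) = -2221679687500.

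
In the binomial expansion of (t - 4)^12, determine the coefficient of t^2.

69206016

The general term is C(12,j)·(t)^j·(-4)^(12-j); the t^2 term has j = 2.
C(12,2) = 66.
Coefficient = C(12,2) · (-4)^10 = 66 · 1048576 = 69206016.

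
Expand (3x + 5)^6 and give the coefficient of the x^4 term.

The general term is C(6,j)·(3x)^j·(5)^(6-j); the x^4 term has j = 4.
C(6,4) = 15.
Coefficient = C(6,4) · 3^4 · 5^2 = 15 · 81 · 25 = 30375.

30375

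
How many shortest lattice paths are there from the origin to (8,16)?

Each path is a sequence of 24 steps with 8 rights: C(24,8) = 735471.

735471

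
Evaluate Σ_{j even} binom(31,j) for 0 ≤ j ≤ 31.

1073741824

Half of (1+1)^31 + (1−1)^31 gives the even-index sum: 2^30 = 1073741824.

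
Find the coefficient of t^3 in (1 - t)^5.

-10

The general term is C(5,j)·(1)^j·(-t)^(5-j); the t^3 term has j = 2.
C(5,2) = 10.
Coefficient = C(5,2) · (-1)^3 = 10 · (-1) = -10.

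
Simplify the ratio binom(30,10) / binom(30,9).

C(n,k+1)/C(n,k) = (n−k)/(k+1) = (30−9)/(9+1) = 21/10.

21/10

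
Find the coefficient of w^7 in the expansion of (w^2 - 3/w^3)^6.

General term: C(6,j)·(w^2)^j·(-3/w^3)^(6-j), with w-exponent 2j − 3(6−j) = 5j − 18.
Set 5j − 18 = 7: j = 5.
C(6,5) = 6; 1^5 = 1; (-3)^1 = -3.
Coefficient = 6 · 1 · (-3) = -18.

-18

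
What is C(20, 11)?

167960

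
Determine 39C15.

25140840660

C(39,15) = (39·38·37·36·35·34·33·32·31·30·29·28·27·26·25) / 15! = 32876032921054202880000 / 1307674368000 = 25140840660.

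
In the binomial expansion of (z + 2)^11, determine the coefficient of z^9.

The general term is C(11,j)·(z)^j·(2)^(11-j); the z^9 term has j = 9.
C(11,9) = 55.
Coefficient = C(11,9) · 2^2 = 55 · 4 = 220.

220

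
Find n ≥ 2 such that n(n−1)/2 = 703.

38

n(n−1)/2 = 703 ⇒ n(n−1) = 1406. Since 38·37 = 1406, n = 38.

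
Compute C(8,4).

70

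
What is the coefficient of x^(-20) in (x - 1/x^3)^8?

-8

General term: C(8,j)·(x)^j·(-1/x^3)^(8-j), with x-exponent 1j − 3(8−j) = 4j − 24.
Set 4j − 24 = -20: j = 1.
C(8,1) = 8; 1^1 = 1; (-1)^7 = -1.
Coefficient = 8 · 1 · (-1) = -8.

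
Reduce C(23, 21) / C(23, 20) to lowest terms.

C(n,k+1)/C(n,k) = (n−k)/(k+1) = (23−20)/(20+1) = 3/21 = 1/7.

1/7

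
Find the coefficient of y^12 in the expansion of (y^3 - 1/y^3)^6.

-6

General term: C(6,j)·(y^3)^j·(-1/y^3)^(6-j), with y-exponent 3j − 3(6−j) = 6j − 18.
Set 6j − 18 = 12: j = 5.
C(6,5) = 6; 1^5 = 1; (-1)^1 = -1.
Coefficient = 6 · 1 · (-1) = -6.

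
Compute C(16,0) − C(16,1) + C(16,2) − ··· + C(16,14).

15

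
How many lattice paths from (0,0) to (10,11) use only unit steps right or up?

352716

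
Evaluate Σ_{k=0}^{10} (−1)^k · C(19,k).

43758

The partial alternating sum Σ_{k=0}^{10} (−1)^k C(19,k) = (−1)^10 C(18,10) = 43758.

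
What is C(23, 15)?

490314

C(23,15) = C(23,8) by symmetry.
C(23,8) = (23·22·21·20·19·18·17·16) / 8! = 19769460480 / 40320 = 490314.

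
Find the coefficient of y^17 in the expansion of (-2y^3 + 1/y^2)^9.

General term: C(9,j)·(-2y^3)^j·(1/y^2)^(9-j), with y-exponent 3j − 2(9−j) = 5j − 18.
Set 5j − 18 = 17: j = 7.
C(9,7) = 36; (-2)^7 = -128; 1^2 = 1.
Coefficient = 36 · (-128) · 1 = -4608.

-4608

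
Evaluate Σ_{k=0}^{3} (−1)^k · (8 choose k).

The partial alternating sum Σ_{k=0}^{3} (−1)^k C(8,k) = (−1)^3 C(7,3) = -35.

-35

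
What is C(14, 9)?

C(14,9) = C(14,5) by symmetry.
C(14,5) = (14·13·12·11·10) / 5! = 240240 / 120 = 2002.

2002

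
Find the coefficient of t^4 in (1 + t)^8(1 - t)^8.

28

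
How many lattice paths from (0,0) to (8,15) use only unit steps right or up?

Each path is a sequence of 23 steps with 8 rights: C(23,8) = 490314.

490314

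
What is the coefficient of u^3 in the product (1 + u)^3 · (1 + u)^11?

364

(1 + u)^3(1 + u)^11 = (1 + u)^14, so the coefficient of u^3 is C(14,3)·1^3 = 364·1 = 364.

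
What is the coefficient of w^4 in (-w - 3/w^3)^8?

24

General term: C(8,j)·(-w)^j·(-3/w^3)^(8-j), with w-exponent 1j − 3(8−j) = 4j − 24.
Set 4j − 24 = 4: j = 7.
C(8,7) = 8; (-1)^7 = -1; (-3)^1 = -3.
Coefficient = 8 · (-1) · (-3) = 24.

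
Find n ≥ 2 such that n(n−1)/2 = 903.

43

n(n−1)/2 = 903 ⇒ n(n−1) = 1806. Since 43·42 = 1806, n = 43.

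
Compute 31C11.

84672315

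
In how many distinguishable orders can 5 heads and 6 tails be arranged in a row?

Choose positions for the heads: C(11,5) = 462.

462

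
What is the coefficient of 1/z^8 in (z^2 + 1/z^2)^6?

6

General term: C(6,j)·(z^2)^j·(1/z^2)^(6-j), with z-exponent 2j − 2(6−j) = 4j − 12.
Set 4j − 12 = -8: j = 1.
C(6,1) = 6; 1^1 = 1; 1^5 = 1.
Coefficient = 6 · 1 · 1 = 6.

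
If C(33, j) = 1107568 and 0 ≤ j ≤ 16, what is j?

C(33,j) increases on 0 ≤ j ≤ 16. C(33,5) = 237336 and C(33,6) = 1107568, so j = 6.

6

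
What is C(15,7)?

6435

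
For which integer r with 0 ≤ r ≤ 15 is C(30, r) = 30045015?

10

C(30,r) increases on 0 ≤ r ≤ 15. C(30,9) = 14307150 and C(30,10) = 30045015, so r = 10.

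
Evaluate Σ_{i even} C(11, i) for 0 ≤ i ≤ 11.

Half of (1+1)^11 + (1−1)^11 gives the even-index sum: 2^10 = 1024.

1024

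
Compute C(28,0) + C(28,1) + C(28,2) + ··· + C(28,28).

The entries of row 28 sum to 2^28 = 268435456.

268435456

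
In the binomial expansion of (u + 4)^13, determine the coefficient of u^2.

The general term is C(13,j)·(u)^j·(4)^(13-j); the u^2 term has j = 2.
C(13,2) = 78.
Coefficient = C(13,2) · 4^11 = 78 · 4194304 = 327155712.

327155712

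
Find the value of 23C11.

C(23,11) = (23·22·21·20·19·18·17·16·15·14·13) / 11! = 53970627110400 / 39916800 = 1352078.

1352078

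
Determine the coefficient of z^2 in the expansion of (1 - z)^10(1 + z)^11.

-10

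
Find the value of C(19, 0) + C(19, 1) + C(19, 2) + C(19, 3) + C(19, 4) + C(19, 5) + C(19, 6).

43796

1 + 19 + 171 + 969 + 3876 + 11628 + 27132 = 43796.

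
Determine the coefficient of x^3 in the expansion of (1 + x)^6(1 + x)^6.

(1 + x)^6(1 + x)^6 = (1 + x)^12, so the coefficient of x^3 is C(12,3)·1^3 = 220·1 = 220.

220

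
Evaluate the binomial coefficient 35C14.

C(35,14) = (35·34·33·32·31·30·29·28·27·26·25·24·23·22) / 14! = 202250096145377280000 / 87178291200 = 2319959400.

2319959400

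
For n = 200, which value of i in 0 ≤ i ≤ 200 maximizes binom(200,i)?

C(200,i) is maximized at i = 200/2 = 100.

100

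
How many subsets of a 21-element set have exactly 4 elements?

5985

Choose the 4 positions: C(21,4) = 5985.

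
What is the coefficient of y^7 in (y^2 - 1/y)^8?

-56

General term: C(8,j)·(y^2)^j·(-1/y)^(8-j), with y-exponent 2j − 1(8−j) = 3j − 8.
Set 3j − 8 = 7: j = 5.
C(8,5) = 56; 1^5 = 1; (-1)^3 = -1.
Coefficient = 56 · 1 · (-1) = -56.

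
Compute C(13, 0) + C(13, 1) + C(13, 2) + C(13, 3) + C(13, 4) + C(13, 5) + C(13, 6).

4096

1 + 13 + 78 + 286 + 715 + 1287 + 1716 = 4096.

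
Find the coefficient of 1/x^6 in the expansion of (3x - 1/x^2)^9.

General term: C(9,j)·(3x)^j·(-1/x^2)^(9-j), with x-exponent 1j − 2(9−j) = 3j − 18.
Set 3j − 18 = -6: j = 4.
C(9,4) = 126; 3^4 = 81; (-1)^5 = -1.
Coefficient = 126 · 81 · (-1) = -10206.

-10206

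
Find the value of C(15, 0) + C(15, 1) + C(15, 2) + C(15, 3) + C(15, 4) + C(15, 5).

4944

1 + 15 + 105 + 455 + 1365 + 3003 = 4944.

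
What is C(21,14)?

116280

C(21,14) = C(21,7) by symmetry.
C(21,7) = (21·20·19·18·17·16·15) / 7! = 586051200 / 5040 = 116280.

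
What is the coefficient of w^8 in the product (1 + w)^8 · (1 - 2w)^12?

Coefficient of w^8 = Σ_{j} C(8,j)·1^j·C(12,8-j)·(-2)^(8-j) for j from 0 to 8.
= 126720 + (-811008) + 1655808 + (-1419264) + 554400 + (-98560) + 7392 + (-192) + 1 = 15297.

15297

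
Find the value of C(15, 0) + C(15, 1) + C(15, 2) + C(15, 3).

1 + 15 + 105 + 455 = 576.

576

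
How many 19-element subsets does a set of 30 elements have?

C(30,19) = C(30,11) by symmetry.
C(30,11) = (30·29·28·27·26·25·24·23·22·21·20) / 11! = 2180547008640000 / 39916800 = 54627300.

54627300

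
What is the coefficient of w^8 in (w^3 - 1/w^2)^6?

15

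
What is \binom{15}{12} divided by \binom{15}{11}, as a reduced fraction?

1/3

C(n,k+1)/C(n,k) = (n−k)/(k+1) = (15−11)/(11+1) = 4/12 = 1/3.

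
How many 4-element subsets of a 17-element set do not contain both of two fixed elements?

All 4-subsets: C(17,4) = 2380. Those containing both fixed elements: C(15,2) = 105.
2380 − 105 = 2275.

2275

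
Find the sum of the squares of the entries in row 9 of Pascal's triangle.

48620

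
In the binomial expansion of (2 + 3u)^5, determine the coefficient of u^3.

1080

The general term is C(5,j)·(2)^j·(3u)^(5-j); the u^3 term has j = 2.
C(5,2) = 10.
Coefficient = C(5,2) · 2^2 · 3^3 = 10 · 4 · 27 = 1080.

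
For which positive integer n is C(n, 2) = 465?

31

n(n−1)/2 = 465 ⇒ n(n−1) = 930. Since 31·30 = 930, n = 31.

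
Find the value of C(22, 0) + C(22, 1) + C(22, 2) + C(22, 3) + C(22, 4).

1 + 22 + 231 + 1540 + 7315 = 9109.

9109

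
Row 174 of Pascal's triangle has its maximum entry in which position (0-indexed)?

C(174,j) is maximized at j = 174/2 = 87.

87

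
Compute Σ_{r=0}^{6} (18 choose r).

31180

1 + 18 + 153 + 816 + 3060 + 8568 + 18564 = 31180.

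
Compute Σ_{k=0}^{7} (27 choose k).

1285624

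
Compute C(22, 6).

74613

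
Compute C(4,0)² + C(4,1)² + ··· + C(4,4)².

70

Σ C(4,j)² is the coefficient of x^4 in (1+x)^4(1+x)^4 = (1+x)^8, i.e. C(8,4) = 70.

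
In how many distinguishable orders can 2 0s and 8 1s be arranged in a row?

Choose positions for the 0s: C(10,2) = 45.

45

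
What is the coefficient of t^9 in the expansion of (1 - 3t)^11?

-1082565

The general term is C(11,j)·(1)^j·(-3t)^(11-j); the t^9 term has j = 2.
C(11,2) = 55.
Coefficient = C(11,2) · (-3)^9 = 55 · (-19683) = -1082565.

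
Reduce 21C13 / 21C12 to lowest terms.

C(n,k+1)/C(n,k) = (n−k)/(k+1) = (21−12)/(12+1) = 9/13.

9/13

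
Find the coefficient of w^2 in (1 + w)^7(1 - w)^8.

-7

Coefficient of w^2 = Σ_{j} C(7,j)·1^j·C(8,2-j)·(-1)^(2-j) for j from 0 to 2.
= 28 + (-56) + 21 = -7.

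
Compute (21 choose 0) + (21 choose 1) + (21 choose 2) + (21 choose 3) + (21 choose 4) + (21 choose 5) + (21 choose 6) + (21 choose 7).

198440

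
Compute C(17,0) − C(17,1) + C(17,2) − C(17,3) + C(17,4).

1820

The partial alternating sum Σ_{k=0}^{4} (−1)^k C(17,k) = (−1)^4 C(16,4) = 1820.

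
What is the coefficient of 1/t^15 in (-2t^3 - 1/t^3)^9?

-144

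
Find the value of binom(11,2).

C(11,2) = (11·10) / 2! = 110 / 2 = 55.

55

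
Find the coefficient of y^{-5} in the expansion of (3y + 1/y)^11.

General term: C(11,j)·(3y)^j·(1/y)^(11-j), with y-exponent 1j − 1(11−j) = 2j − 11.
Set 2j − 11 = -5: j = 3.
C(11,3) = 165; 3^3 = 27; 1^8 = 1.
Coefficient = 165 · 27 · 1 = 4455.

4455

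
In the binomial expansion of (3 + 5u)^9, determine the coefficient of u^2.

The general term is C(9,j)·(3)^j·(5u)^(9-j); the u^2 term has j = 7.
C(9,7) = 36.
Coefficient = C(9,7) · 3^7 · 5^2 = 36 · 2187 · 25 = 1968300.

1968300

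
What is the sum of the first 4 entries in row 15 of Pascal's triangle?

1 + 15 + 105 + 455 = 576.

576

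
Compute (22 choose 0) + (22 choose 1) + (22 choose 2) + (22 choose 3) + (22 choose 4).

1 + 22 + 231 + 1540 + 7315 = 9109.

9109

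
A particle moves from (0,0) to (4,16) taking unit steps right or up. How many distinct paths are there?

Each path is a sequence of 20 steps with 4 rights: C(20,4) = 4845.

4845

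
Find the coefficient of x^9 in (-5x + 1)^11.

-107421875

The general term is C(11,j)·(-5x)^j·(1)^(11-j); the x^9 term has j = 9.
C(11,9) = 55.
Coefficient = C(11,9) · (-5)^9 = 55 · (-1953125) = -107421875.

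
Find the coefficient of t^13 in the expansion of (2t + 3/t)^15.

737280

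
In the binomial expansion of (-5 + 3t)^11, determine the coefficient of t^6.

The general term is C(11,j)·(-5)^j·(3t)^(11-j); the t^6 term has j = 5.
C(11,5) = 462.
Coefficient = C(11,5) · (-5)^5 · 3^6 = 462 · (-3125) · 729 = -1052493750.

-1052493750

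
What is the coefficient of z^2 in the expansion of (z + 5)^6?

The general term is C(6,j)·(z)^j·(5)^(6-j); the z^2 term has j = 2.
C(6,2) = 15.
Coefficient = C(6,2) · 5^4 = 15 · 625 = 9375.

9375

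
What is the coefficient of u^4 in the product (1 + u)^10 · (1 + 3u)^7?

Coefficient of u^4 = Σ_{j} C(10,j)·1^j·C(7,4-j)·3^(4-j) for j from 0 to 4.
= 2835 + 9450 + 8505 + 2520 + 210 = 23520.

23520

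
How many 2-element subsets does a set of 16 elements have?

C(16,2) = (16·15) / 2! = 240 / 2 = 120.

120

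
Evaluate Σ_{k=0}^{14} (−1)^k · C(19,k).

3060

The partial alternating sum Σ_{k=0}^{14} (−1)^k C(19,k) = (−1)^14 C(18,14) = 3060.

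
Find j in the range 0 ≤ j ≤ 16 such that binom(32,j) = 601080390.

16

C(32,j) increases on 0 ≤ j ≤ 16. C(32,15) = 565722720 and C(32,16) = 601080390, so j = 16.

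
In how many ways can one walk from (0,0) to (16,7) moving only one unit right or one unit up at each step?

245157

Each path is a sequence of 23 steps with 16 rights: C(23,16) = 245157.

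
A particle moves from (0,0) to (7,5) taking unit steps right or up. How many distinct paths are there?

Each path is a sequence of 12 steps with 7 rights: C(12,7) = 792.

792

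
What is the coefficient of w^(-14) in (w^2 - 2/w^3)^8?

General term: C(8,j)·(w^2)^j·(-2/w^3)^(8-j), with w-exponent 2j − 3(8−j) = 5j − 24.
Set 5j − 24 = -14: j = 2.
C(8,2) = 28; 1^2 = 1; (-2)^6 = 64.
Coefficient = 28 · 1 · 64 = 1792.

1792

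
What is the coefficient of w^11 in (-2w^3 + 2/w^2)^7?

-2688

General term: C(7,j)·(-2w^3)^j·(2/w^2)^(7-j), with w-exponent 3j − 2(7−j) = 5j − 14.
Set 5j − 14 = 11: j = 5.
C(7,5) = 21; (-2)^5 = -32; 2^2 = 4.
Coefficient = 21 · (-32) · 4 = -2688.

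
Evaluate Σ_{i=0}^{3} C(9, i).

130

1 + 9 + 36 + 84 = 130.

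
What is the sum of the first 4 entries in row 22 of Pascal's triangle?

1794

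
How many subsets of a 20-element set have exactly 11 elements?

Choose the 11 positions: C(20,11) = 167960.

167960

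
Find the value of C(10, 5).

252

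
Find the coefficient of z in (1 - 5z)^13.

The general term is C(13,j)·(1)^j·(-5z)^(13-j); the z^1 term has j = 12.
C(13,12) = 13.
Coefficient = C(13,12) · (-5)^1 = 13 · (-5) = -65.

-65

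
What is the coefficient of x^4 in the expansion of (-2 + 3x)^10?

The general term is C(10,j)·(-2)^j·(3x)^(10-j); the x^4 term has j = 6.
C(10,6) = 210.
Coefficient = C(10,6) · (-2)^6 · 3^4 = 210 · 64 · 81 = 1088640.

1088640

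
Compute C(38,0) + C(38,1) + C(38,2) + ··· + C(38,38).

Setting x = 1 in (1+x)^38 gives Σ C(38,r) = 2^38 = 274877906944.

274877906944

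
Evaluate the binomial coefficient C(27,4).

17550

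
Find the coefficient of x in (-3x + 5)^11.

-322265625

The general term is C(11,j)·(-3x)^j·(5)^(11-j); the x^1 term has j = 1.
C(11,1) = 11.
Coefficient = C(11,1) · (-3)^1 · 5^10 = 11 · (-3) · 9765625 = -322265625.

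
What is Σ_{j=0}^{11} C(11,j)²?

Σ C(11,j)² is the coefficient of x^11 in (1+x)^11(1+x)^11 = (1+x)^22, i.e. C(22,11) = 705432.

705432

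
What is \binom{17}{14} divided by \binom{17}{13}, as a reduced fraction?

2/7

C(n,k+1)/C(n,k) = (n−k)/(k+1) = (17−13)/(13+1) = 4/14 = 2/7.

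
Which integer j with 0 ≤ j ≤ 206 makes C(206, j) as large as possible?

103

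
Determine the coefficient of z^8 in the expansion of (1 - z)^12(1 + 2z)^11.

-11121

Coefficient of z^8 = Σ_{j} C(12,j)·(-1)^j·C(11,8-j)·2^(8-j) for j from 0 to 8.
= 42240 + (-506880) + 1951488 + (-3252480) + 2613600 + (-1045440) + 203280 + (-17424) + 495 = -11121.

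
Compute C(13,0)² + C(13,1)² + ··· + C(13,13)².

Σ C(13,j)² is the coefficient of x^13 in (1+x)^13(1+x)^13 = (1+x)^26, i.e. C(26,13) = 10400600.

10400600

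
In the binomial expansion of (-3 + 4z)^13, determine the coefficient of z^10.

-8097103872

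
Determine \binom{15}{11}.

1365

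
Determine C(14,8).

3003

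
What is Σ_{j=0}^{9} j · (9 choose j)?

2304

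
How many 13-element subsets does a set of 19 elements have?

27132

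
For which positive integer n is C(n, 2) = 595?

35

n(n−1)/2 = 595 ⇒ n(n−1) = 1190. Since 35·34 = 1190, n = 35.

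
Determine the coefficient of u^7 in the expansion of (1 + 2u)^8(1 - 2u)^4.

1024

Coefficient of u^7 = Σ_{j} C(8,j)·2^j·C(4,7-j)·(-2)^(7-j) for j from 3 to 7.
= 7168 + (-35840) + 43008 + (-14336) + 1024 = 1024.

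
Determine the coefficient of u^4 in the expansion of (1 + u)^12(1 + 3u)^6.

Coefficient of u^4 = Σ_{j} C(12,j)·1^j·C(6,4-j)·3^(4-j) for j from 0 to 4.
= 1215 + 6480 + 8910 + 3960 + 495 = 21060.

21060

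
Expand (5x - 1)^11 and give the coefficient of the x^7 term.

25781250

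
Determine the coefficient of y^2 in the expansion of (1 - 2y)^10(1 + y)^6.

75

Coefficient of y^2 = Σ_{j} C(10,j)·(-2)^j·C(6,2-j)·1^(2-j) for j from 0 to 2.
= 15 + (-120) + 180 = 75.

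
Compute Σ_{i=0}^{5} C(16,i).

1 + 16 + 120 + 560 + 1820 + 4368 = 6885.

6885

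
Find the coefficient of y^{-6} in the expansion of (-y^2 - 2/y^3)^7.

-560

General term: C(7,j)·(-y^2)^j·(-2/y^3)^(7-j), with y-exponent 2j − 3(7−j) = 5j − 21.
Set 5j − 21 = -6: j = 3.
C(7,3) = 35; (-1)^3 = -1; (-2)^4 = 16.
Coefficient = 35 · (-1) · 16 = -560.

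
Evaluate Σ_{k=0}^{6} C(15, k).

9949

1 + 15 + 105 + 455 + 1365 + 3003 + 5005 = 9949.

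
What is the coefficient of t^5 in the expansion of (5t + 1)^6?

18750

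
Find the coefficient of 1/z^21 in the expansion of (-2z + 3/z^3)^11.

-8660520

General term: C(11,j)·(-2z)^j·(3/z^3)^(11-j), with z-exponent 1j − 3(11−j) = 4j − 33.
Set 4j − 33 = -21: j = 3.
C(11,3) = 165; (-2)^3 = -8; 3^8 = 6561.
Coefficient = 165 · (-8) · 6561 = -8660520.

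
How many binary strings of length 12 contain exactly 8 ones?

495

Choose the 8 positions: C(12,8) = 495.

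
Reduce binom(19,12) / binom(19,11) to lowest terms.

2/3

C(n,k+1)/C(n,k) = (n−k)/(k+1) = (19−11)/(11+1) = 8/12 = 2/3.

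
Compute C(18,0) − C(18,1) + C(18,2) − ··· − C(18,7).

The partial alternating sum Σ_{k=0}^{7} (−1)^k C(18,k) = (−1)^7 C(17,7) = -19448.

-19448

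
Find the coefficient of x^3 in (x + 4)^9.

344064

The general term is C(9,j)·(x)^j·(4)^(9-j); the x^3 term has j = 3.
C(9,3) = 84.
Coefficient = C(9,3) · 4^6 = 84 · 4096 = 344064.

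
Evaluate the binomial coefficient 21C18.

C(21,18) = C(21,3) by symmetry.
C(21,3) = (21·20·19) / 3! = 7980 / 6 = 1330.

1330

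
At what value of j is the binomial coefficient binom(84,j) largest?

42

C(84,j) is maximized at j = 84/2 = 42.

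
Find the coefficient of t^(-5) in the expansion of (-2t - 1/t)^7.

General term: C(7,j)·(-2t)^j·(-1/t)^(7-j), with t-exponent 1j − 1(7−j) = 2j − 7.
Set 2j − 7 = -5: j = 1.
C(7,1) = 7; (-2)^1 = -2; (-1)^6 = 1.
Coefficient = 7 · (-2) · 1 = -14.

-14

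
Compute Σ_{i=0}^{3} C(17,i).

1 + 17 + 136 + 680 = 834.

834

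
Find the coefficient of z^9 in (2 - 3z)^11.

The general term is C(11,j)·(2)^j·(-3z)^(11-j); the z^9 term has j = 2.
C(11,2) = 55.
Coefficient = C(11,2) · 2^2 · (-3)^9 = 55 · 4 · (-19683) = -4330260.

-4330260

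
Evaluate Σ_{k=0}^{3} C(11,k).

1 + 11 + 55 + 165 = 232.

232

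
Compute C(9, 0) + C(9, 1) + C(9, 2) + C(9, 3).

130

1 + 9 + 36 + 84 = 130.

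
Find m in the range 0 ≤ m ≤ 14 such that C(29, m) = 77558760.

14

C(29,m) increases on 0 ≤ m ≤ 14. C(29,13) = 67863915 and C(29,14) = 77558760, so m = 14.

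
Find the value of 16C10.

8008

C(16,10) = C(16,6) by symmetry.
C(16,6) = (16·15·14·13·12·11) / 6! = 5765760 / 720 = 8008.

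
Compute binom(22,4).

7315

C(22,4) = (22·21·20·19) / 4! = 175560 / 24 = 7315.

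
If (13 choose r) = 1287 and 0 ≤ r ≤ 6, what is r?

5

C(13,r) increases on 0 ≤ r ≤ 6. C(13,4) = 715 and C(13,5) = 1287, so r = 5.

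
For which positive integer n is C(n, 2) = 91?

n(n−1)/2 = 91 ⇒ n(n−1) = 182. Since 14·13 = 182, n = 14.

14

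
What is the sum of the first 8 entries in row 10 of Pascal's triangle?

968

1 + 10 + 45 + 120 + 210 + 252 + 210 + 120 = 968.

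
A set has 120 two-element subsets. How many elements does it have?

16

n(n−1)/2 = 120 ⇒ n(n−1) = 240. Since 16·15 = 240, n = 16.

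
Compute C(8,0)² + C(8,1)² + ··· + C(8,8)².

12870

Σ C(8,j)² is the coefficient of x^8 in (1+x)^8(1+x)^8 = (1+x)^16, i.e. C(16,8) = 12870.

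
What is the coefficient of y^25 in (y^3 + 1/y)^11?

55

General term: C(11,j)·(y^3)^j·(1/y)^(11-j), with y-exponent 3j − 1(11−j) = 4j − 11.
Set 4j − 11 = 25: j = 9.
C(11,9) = 55; 1^9 = 1; 1^2 = 1.
Coefficient = 55 · 1 · 1 = 55.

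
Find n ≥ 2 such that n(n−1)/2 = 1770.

60

n(n−1)/2 = 1770 ⇒ n(n−1) = 3540. Since 60·59 = 3540, n = 60.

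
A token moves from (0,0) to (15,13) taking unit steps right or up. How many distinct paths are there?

Each path is a sequence of 28 steps with 15 rights: C(28,15) = 37442160.

37442160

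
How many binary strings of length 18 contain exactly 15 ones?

Choose the 15 positions: C(18,15) = 816.

816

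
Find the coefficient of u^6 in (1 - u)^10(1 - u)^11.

54264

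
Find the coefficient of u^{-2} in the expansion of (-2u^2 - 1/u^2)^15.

General term: C(15,j)·(-2u^2)^j·(-1/u^2)^(15-j), with u-exponent 2j − 2(15−j) = 4j − 30.
Set 4j − 30 = -2: j = 7.
C(15,7) = 6435; (-2)^7 = -128; (-1)^8 = 1.
Coefficient = 6435 · (-128) · 1 = -823680.

-823680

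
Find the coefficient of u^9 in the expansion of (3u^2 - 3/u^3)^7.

General term: C(7,j)·(3u^2)^j·(-3/u^3)^(7-j), with u-exponent 2j − 3(7−j) = 5j − 21.
Set 5j − 21 = 9: j = 6.
C(7,6) = 7; 3^6 = 729; (-3)^1 = -3.
Coefficient = 7 · 729 · (-3) = -15309.

-15309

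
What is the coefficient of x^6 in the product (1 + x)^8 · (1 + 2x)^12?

602060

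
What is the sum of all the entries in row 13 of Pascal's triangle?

8192

Setting x = 1 in (1+x)^13 gives Σ C(13,j) = 2^13 = 8192.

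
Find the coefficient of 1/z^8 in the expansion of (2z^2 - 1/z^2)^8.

112

General term: C(8,j)·(2z^2)^j·(-1/z^2)^(8-j), with z-exponent 2j − 2(8−j) = 4j − 16.
Set 4j − 16 = -8: j = 2.
C(8,2) = 28; 2^2 = 4; (-1)^6 = 1.
Coefficient = 28 · 4 · 1 = 112.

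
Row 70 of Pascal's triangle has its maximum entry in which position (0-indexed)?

35

C(70,k) is maximized at k = 70/2 = 35.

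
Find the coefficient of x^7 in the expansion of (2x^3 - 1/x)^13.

41184

General term: C(13,j)·(2x^3)^j·(-1/x)^(13-j), with x-exponent 3j − 1(13−j) = 4j − 13.
Set 4j − 13 = 7: j = 5.
C(13,5) = 1287; 2^5 = 32; (-1)^8 = 1.
Coefficient = 1287 · 32 · 1 = 41184.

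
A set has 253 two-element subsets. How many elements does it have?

23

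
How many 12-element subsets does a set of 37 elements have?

C(37,12) = (37·36·35·34·33·32·31·30·29·28·27·26) / 12! = 887342319056793600 / 479001600 = 1852482996.

1852482996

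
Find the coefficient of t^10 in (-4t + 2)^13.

The general term is C(13,j)·(-4t)^j·(2)^(13-j); the t^10 term has j = 10.
C(13,10) = 286.
Coefficient = C(13,10) · (-4)^10 · 2^3 = 286 · 1048576 · 8 = 2399141888.

2399141888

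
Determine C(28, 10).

13123110

C(28,10) = (28·27·26·25·24·23·22·21·20·19) / 10! = 47621141568000 / 3628800 = 13123110.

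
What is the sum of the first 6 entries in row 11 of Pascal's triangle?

1 + 11 + 55 + 165 + 330 + 462 = 1024.

1024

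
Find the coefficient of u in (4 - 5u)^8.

-655360

The general term is C(8,j)·(4)^j·(-5u)^(8-j); the u^1 term has j = 7.
C(8,7) = 8.
Coefficient = C(8,7) · 4^7 · (-5)^1 = 8 · 16384 · (-5) = -655360.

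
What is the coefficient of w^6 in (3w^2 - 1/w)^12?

673596

General term: C(12,j)·(3w^2)^j·(-1/w)^(12-j), with w-exponent 2j − 1(12−j) = 3j − 12.
Set 3j − 12 = 6: j = 6.
C(12,6) = 924; 3^6 = 729; (-1)^6 = 1.
Coefficient = 924 · 729 · 1 = 673596.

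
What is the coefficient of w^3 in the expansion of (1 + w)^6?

The general term is C(6,j)·(1)^j·(w)^(6-j); the w^3 term has j = 3.
C(6,3) = 20.
Coefficient = C(6,3) = 20.

20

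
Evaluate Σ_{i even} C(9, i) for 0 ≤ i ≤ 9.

Even-i terms of row 9 sum to 2^8 = 256.

256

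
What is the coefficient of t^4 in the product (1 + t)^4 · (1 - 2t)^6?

Coefficient of t^4 = Σ_{j} C(4,j)·1^j·C(6,4-j)·(-2)^(4-j) for j from 0 to 4.
= 240 + (-640) + 360 + (-48) + 1 = -87.

-87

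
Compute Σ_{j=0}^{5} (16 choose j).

6885

1 + 16 + 120 + 560 + 1820 + 4368 = 6885.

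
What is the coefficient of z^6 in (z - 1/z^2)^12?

66

General term: C(12,j)·(z)^j·(-1/z^2)^(12-j), with z-exponent 1j − 2(12−j) = 3j − 24.
Set 3j − 24 = 6: j = 10.
C(12,10) = 66; 1^10 = 1; (-1)^2 = 1.
Coefficient = 66 · 1 · 1 = 66.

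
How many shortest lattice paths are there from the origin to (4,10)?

1001

Each path is a sequence of 14 steps with 4 rights: C(14,4) = 1001.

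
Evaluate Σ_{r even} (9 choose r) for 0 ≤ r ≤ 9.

Half of (1+1)^9 + (1−1)^9 gives the even-index sum: 2^8 = 256.

256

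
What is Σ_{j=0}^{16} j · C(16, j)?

524288

Since j·C(16,j) = 16·C(15,j−1), the sum is 16·2^15 = 16·32768 = 524288.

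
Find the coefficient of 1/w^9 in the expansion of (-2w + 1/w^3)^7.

General term: C(7,j)·(-2w)^j·(1/w^3)^(7-j), with w-exponent 1j − 3(7−j) = 4j − 21.
Set 4j − 21 = -9: j = 3.
C(7,3) = 35; (-2)^3 = -8; 1^4 = 1.
Coefficient = 35 · (-8) · 1 = -280.

-280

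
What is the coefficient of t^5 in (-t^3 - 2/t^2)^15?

-1647360

General term: C(15,j)·(-t^3)^j·(-2/t^2)^(15-j), with t-exponent 3j − 2(15−j) = 5j − 30.
Set 5j − 30 = 5: j = 7.
C(15,7) = 6435; (-1)^7 = -1; (-2)^8 = 256.
Coefficient = 6435 · (-1) · 256 = -1647360.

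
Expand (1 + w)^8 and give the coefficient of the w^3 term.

56

The general term is C(8,j)·(1)^j·(w)^(8-j); the w^3 term has j = 5.
C(8,5) = 56.
Coefficient = C(8,5) = 56.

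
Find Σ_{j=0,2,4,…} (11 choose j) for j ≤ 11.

Even-j terms of row 11 sum to 2^10 = 1024.

1024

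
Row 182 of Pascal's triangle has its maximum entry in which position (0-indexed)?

91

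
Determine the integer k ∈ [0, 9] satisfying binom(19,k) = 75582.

8

C(19,k) increases on 0 ≤ k ≤ 9. C(19,7) = 50388 and C(19,8) = 75582, so k = 8.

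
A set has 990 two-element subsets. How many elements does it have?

n(n−1)/2 = 990 ⇒ n(n−1) = 1980. Since 45·44 = 1980, n = 45.

45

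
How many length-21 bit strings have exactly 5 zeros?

Choose the 5 positions: C(21,5) = 20349.

20349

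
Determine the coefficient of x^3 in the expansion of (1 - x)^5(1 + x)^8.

-14

Coefficient of x^3 = Σ_{j} C(5,j)·(-1)^j·C(8,3-j)·1^(3-j) for j from 0 to 3.
= 56 + (-140) + 80 + (-10) = -14.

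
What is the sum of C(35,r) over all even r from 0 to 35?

Half of (1+1)^35 + (1−1)^35 gives the even-index sum: 2^34 = 17179869184.

17179869184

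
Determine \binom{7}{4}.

35

C(7,4) = C(7,3) by symmetry.
C(7,3) = (7·6·5) / 3! = 210 / 6 = 35.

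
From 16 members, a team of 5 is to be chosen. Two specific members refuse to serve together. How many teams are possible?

All 5-subsets: C(16,5) = 4368. Those containing both fixed elements: C(14,3) = 364.
4368 − 364 = 4004.

4004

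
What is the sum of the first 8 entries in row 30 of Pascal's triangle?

1 + 30 + 435 + 4060 + 27405 + 142506 + 593775 + 2035800 = 2804012.

2804012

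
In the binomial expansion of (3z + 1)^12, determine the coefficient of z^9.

The general term is C(12,j)·(3z)^j·(1)^(12-j); the z^9 term has j = 9.
C(12,9) = 220.
Coefficient = C(12,9) · 3^9 = 220 · 19683 = 4330260.

4330260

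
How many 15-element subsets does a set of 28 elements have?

C(28,15) = C(28,13) by symmetry.
C(28,13) = (28·27·26·25·24·23·22·21·20·19·18·17·16) / 13! = 233153109116928000 / 6227020800 = 37442160.

37442160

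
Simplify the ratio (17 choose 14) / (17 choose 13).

2/7

C(n,k+1)/C(n,k) = (n−k)/(k+1) = (17−13)/(13+1) = 4/14 = 2/7.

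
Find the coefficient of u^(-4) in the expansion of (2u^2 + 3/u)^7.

10206

General term: C(7,j)·(2u^2)^j·(3/u)^(7-j), with u-exponent 2j − 1(7−j) = 3j − 7.
Set 3j − 7 = -4: j = 1.
C(7,1) = 7; 2^1 = 2; 3^6 = 729.
Coefficient = 7 · 2 · 729 = 10206.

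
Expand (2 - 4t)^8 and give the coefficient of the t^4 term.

The general term is C(8,j)·(2)^j·(-4t)^(8-j); the t^4 term has j = 4.
C(8,4) = 70.
Coefficient = C(8,4) · 2^4 · (-4)^4 = 70 · 16 · 256 = 286720.

286720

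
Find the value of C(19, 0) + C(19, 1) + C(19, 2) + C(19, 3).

1 + 19 + 171 + 969 = 1160.

1160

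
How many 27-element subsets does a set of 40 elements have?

C(40,27) = C(40,13) by symmetry.
C(40,13) = (40·39·38·37·36·35·34·33·32·31·30·29·28) / 13! = 74931129164795904000 / 6227020800 = 12033222880.

12033222880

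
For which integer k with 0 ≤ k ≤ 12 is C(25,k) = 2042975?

9

C(25,k) increases on 0 ≤ k ≤ 12. C(25,8) = 1081575 and C(25,9) = 2042975, so k = 9.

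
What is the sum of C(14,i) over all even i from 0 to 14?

Half of (1+1)^14 + (1−1)^14 gives the even-index sum: 2^13 = 8192.

8192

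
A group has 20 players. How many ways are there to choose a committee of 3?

This is C(20,3) = 1140.

1140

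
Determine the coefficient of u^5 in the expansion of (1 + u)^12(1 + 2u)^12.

307296

Coefficient of u^5 = Σ_{j} C(12,j)·1^j·C(12,5-j)·2^(5-j) for j from 0 to 5.
= 25344 + 95040 + 116160 + 58080 + 11880 + 792 = 307296.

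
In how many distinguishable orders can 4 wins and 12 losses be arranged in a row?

Choose positions for the wins: C(16,4) = 1820.

1820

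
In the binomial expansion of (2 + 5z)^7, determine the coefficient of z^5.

The general term is C(7,j)·(2)^j·(5z)^(7-j); the z^5 term has j = 2.
C(7,2) = 21.
Coefficient = C(7,2) · 2^2 · 5^5 = 21 · 4 · 3125 = 262500.

262500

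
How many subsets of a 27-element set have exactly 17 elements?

8436285

Choose the 17 positions: C(27,17) = 8436285.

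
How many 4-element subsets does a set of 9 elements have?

C(9,4) = (9·8·7·6) / 4! = 3024 / 24 = 126.

126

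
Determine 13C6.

C(13,6) = (13·12·11·10·9·8) / 6! = 1235520 / 720 = 1716.

1716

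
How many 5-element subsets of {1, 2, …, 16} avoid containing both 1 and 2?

All 5-subsets: C(16,5) = 4368. Those containing both fixed elements: C(14,3) = 364.
4368 − 364 = 4004.

4004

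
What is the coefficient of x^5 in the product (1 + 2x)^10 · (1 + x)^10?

Coefficient of x^5 = Σ_{j} C(10,j)·2^j·C(10,5-j)·1^(5-j) for j from 0 to 5.
= 252 + 4200 + 21600 + 43200 + 33600 + 8064 = 110916.

110916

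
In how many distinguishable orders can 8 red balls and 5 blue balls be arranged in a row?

1287

Choose positions for the red balls: C(13,8) = 1287.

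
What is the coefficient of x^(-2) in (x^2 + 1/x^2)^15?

6435

General term: C(15,j)·(x^2)^j·(1/x^2)^(15-j), with x-exponent 2j − 2(15−j) = 4j − 30.
Set 4j − 30 = -2: j = 7.
C(15,7) = 6435; 1^7 = 1; 1^8 = 1.
Coefficient = 6435 · 1 · 1 = 6435.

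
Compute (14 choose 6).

C(14,6) = (14·13·12·11·10·9) / 6! = 2162160 / 720 = 3003.

3003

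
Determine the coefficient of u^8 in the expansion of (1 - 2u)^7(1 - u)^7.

Coefficient of u^8 = Σ_{j} C(7,j)·(-2)^j·C(7,8-j)·(-1)^(8-j) for j from 1 to 7.
= 14 + 588 + 5880 + 19600 + 23520 + 9408 + 896 = 59906.

59906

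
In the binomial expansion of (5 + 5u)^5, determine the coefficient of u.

The general term is C(5,j)·(5)^j·(5u)^(5-j); the u^1 term has j = 4.
C(5,4) = 5.
Coefficient = C(5,4) · 5^4 · 5^1 = 5 · 625 · 5 = 15625.

15625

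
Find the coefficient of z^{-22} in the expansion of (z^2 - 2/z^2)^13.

53248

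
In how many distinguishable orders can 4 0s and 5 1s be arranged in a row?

126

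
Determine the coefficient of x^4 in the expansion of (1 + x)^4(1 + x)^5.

(1 + x)^4(1 + x)^5 = (1 + x)^9, so the coefficient of x^4 is C(9,4)·1^4 = 126·1 = 126.

126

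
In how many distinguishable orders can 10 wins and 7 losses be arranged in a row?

Choose positions for the wins: C(17,10) = 19448.

19448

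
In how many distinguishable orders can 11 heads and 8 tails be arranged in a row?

75582

Choose positions for the heads: C(19,11) = 75582.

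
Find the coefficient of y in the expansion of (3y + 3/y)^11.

General term: C(11,j)·(3y)^j·(3/y)^(11-j), with y-exponent 1j − 1(11−j) = 2j − 11.
Set 2j − 11 = 1: j = 6.
C(11,6) = 462; 3^6 = 729; 3^5 = 243.
Coefficient = 462 · 729 · 243 = 81841914.

81841914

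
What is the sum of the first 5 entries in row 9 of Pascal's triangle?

1 + 9 + 36 + 84 + 126 = 256.

256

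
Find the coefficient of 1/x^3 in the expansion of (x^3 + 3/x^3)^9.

General term: C(9,j)·(x^3)^j·(3/x^3)^(9-j), with x-exponent 3j − 3(9−j) = 6j − 27.
Set 6j − 27 = -3: j = 4.
C(9,4) = 126; 1^4 = 1; 3^5 = 243.
Coefficient = 126 · 1 · 243 = 30618.

30618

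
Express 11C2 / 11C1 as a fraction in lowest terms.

5

C(n,k+1)/C(n,k) = (n−k)/(k+1) = (11−1)/(1+1) = 10/2 = 5.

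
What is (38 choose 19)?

35345263800

C(38,19) = (38·37·36·35·34·33·32·31·30·29·28·27·26·25·24·23·22·21·20) / 19! = 4299578163927654889881600000 / 121645100408832000 = 35345263800.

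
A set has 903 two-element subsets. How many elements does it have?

n(n−1)/2 = 903 ⇒ n(n−1) = 1806. Since 43·42 = 1806, n = 43.

43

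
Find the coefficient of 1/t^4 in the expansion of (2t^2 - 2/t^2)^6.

General term: C(6,j)·(2t^2)^j·(-2/t^2)^(6-j), with t-exponent 2j − 2(6−j) = 4j − 12.
Set 4j − 12 = -4: j = 2.
C(6,2) = 15; 2^2 = 4; (-2)^4 = 16.
Coefficient = 15 · 4 · 16 = 960.

960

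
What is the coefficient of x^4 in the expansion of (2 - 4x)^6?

15360

The general term is C(6,j)·(2)^j·(-4x)^(6-j); the x^4 term has j = 2.
C(6,2) = 15.
Coefficient = C(6,2) · 2^2 · (-4)^4 = 15 · 4 · 256 = 15360.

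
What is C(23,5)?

33649

C(23,5) = (23·22·21·20·19) / 5! = 4037880 / 120 = 33649.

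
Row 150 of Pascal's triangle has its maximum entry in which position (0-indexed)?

C(150,j) is maximized at j = 150/2 = 75.

75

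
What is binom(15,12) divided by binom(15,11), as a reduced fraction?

1/3

C(n,k+1)/C(n,k) = (n−k)/(k+1) = (15−11)/(11+1) = 4/12 = 1/3.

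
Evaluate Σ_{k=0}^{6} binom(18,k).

1 + 18 + 153 + 816 + 3060 + 8568 + 18564 = 31180.

31180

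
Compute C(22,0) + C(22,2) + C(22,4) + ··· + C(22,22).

2097152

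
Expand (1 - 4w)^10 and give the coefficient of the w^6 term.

860160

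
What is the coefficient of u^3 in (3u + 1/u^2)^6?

1458

General term: C(6,j)·(3u)^j·(1/u^2)^(6-j), with u-exponent 1j − 2(6−j) = 3j − 12.
Set 3j − 12 = 3: j = 5.
C(6,5) = 6; 3^5 = 243; 1^1 = 1.
Coefficient = 6 · 243 · 1 = 1458.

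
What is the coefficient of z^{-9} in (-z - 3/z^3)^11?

-112266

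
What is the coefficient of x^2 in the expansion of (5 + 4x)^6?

150000

The general term is C(6,j)·(5)^j·(4x)^(6-j); the x^2 term has j = 4.
C(6,4) = 15.
Coefficient = C(6,4) · 5^4 · 4^2 = 15 · 625 · 16 = 150000.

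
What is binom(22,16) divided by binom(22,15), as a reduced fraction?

C(n,k+1)/C(n,k) = (n−k)/(k+1) = (22−15)/(15+1) = 7/16.

7/16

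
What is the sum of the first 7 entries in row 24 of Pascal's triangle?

1 + 24 + 276 + 2024 + 10626 + 42504 + 134596 = 190051.

190051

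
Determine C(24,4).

C(24,4) = (24·23·22·21) / 4! = 255024 / 24 = 10626.

10626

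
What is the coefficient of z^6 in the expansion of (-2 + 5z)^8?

1750000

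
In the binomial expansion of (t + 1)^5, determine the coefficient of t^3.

10

The general term is C(5,j)·(t)^j·(1)^(5-j); the t^3 term has j = 3.
C(5,3) = 10.
Coefficient = C(5,3) = 10.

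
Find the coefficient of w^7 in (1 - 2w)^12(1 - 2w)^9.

-14883840

(1 - 2w)^12(1 - 2w)^9 = (1 - 2w)^21, so the coefficient of w^7 is C(21,7)·(-2)^7 = 116280·-128 = -14883840.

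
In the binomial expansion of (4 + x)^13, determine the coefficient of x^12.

52

The general term is C(13,j)·(4)^j·(x)^(13-j); the x^12 term has j = 1.
C(13,1) = 13.
Coefficient = C(13,1) · 4^1 = 13 · 4 = 52.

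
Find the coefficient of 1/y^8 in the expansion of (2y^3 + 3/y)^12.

General term: C(12,j)·(2y^3)^j·(3/y)^(12-j), with y-exponent 3j − 1(12−j) = 4j − 12.
Set 4j − 12 = -8: j = 1.
C(12,1) = 12; 2^1 = 2; 3^11 = 177147.
Coefficient = 12 · 2 · 177147 = 4251528.

4251528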